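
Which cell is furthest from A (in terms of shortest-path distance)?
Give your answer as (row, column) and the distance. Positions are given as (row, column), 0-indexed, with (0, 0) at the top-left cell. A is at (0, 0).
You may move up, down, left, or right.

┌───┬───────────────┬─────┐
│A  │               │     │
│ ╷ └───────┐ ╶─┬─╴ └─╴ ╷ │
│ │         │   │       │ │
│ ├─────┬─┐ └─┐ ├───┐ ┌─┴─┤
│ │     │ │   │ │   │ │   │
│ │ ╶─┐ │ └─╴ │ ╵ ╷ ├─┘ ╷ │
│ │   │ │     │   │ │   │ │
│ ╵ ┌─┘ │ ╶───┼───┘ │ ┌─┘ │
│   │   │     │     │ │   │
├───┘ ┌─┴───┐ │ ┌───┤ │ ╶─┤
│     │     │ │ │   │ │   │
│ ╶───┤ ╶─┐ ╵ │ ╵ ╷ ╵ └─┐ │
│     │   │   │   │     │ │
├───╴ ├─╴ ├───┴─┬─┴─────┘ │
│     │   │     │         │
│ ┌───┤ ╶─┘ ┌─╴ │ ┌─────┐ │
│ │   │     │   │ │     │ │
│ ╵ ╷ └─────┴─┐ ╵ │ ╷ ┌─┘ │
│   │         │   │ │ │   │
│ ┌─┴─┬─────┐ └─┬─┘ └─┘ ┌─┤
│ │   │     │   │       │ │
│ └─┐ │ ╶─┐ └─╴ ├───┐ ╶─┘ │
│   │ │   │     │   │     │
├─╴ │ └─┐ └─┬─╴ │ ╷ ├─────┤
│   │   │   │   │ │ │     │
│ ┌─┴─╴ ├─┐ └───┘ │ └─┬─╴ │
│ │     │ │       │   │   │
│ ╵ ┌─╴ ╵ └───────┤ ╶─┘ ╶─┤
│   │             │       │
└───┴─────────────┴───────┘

Computing BFS distances from A to all cells:
Furthest cell: (1, 12)
Distance: 79 steps

Path from A to the furthest cell:

┌───┬───────────────┬─────┐
│A ↓│        ↱ → → ↓│  ↱ ↓│
│ ╷ └───────┐ ╶─┬─╴ └─╴ ╷ │
│ │↳ → → → ↓│↑ ↰│  ↳ → ↑│B│
│ ├─────┬─┐ └─┐ ├───┐ ┌─┴─┤
│ │     │ │↳ ↓│↑│↓ ↰│ │↓ ↰│
│ │ ╶─┐ │ └─╴ │ ╵ ╷ ├─┘ ╷ │
│ │   │ │↓ ← ↲│↑ ↲│↑│↓ ↲│↑│
│ ╵ ┌─┘ │ ╶───┼───┘ │ ┌─┘ │
│   │   │↳ → ↓│↱ → ↑│↓│↱ ↑│
├───┘ ┌─┴───┐ │ ┌───┤ │ ╶─┤
│     │↓ ← ↰│↓│↑│↓ ↰│↓│↑ ↰│
│ ╶───┤ ╶─┐ ╵ │ ╵ ╷ ╵ └─┐ │
│     │↳ ↓│↑ ↲│↑ ↲│↑ ↲  │↑│
├───╴ ├─╴ ├───┴─┬─┴─────┘ │
│     │↓ ↲│↱ → ↓│↱ → → → ↑│
│ ┌───┤ ╶─┘ ┌─╴ │ ┌─────┐ │
│ │   │↳ → ↑│  ↓│↑│     │ │
│ ╵ ╷ └─────┴─┐ ╵ │ ╷ ┌─┘ │
│   │         │↳ ↑│ │ │   │
│ ┌─┴─┬─────┐ └─┬─┘ └─┘ ┌─┤
│ │   │     │   │       │ │
│ └─┐ │ ╶─┐ └─╴ ├───┐ ╶─┘ │
│   │ │   │     │   │     │
├─╴ │ └─┐ └─┬─╴ │ ╷ ├─────┤
│   │   │   │   │ │ │     │
│ ┌─┴─╴ ├─┐ └───┘ │ └─┬─╴ │
│ │     │ │       │   │   │
│ ╵ ┌─╴ ╵ └───────┤ ╶─┘ ╶─┤
│   │             │       │
└───┴─────────────┴───────┘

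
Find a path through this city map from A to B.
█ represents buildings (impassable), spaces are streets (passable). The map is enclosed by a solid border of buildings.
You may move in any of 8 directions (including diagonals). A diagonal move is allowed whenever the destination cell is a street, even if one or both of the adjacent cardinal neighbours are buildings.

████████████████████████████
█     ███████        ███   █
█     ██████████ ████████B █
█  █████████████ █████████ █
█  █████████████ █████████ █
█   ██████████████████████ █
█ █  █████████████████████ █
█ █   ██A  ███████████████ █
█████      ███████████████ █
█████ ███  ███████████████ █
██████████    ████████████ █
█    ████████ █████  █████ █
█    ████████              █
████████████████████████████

Finding the shortest path from A to B:
Movement: 8-directional
Path length: 27 steps
Directions: down-right → down-right → down-right → right → down-right → down-right → right → right → right → right → right → right → right → right → right → right → right → up-right → up → up → up → up → up → up → up → up → up-left

Solution:

████████████████████████████
█     ███████        ███   █
█     ██████████ ████████B █
█  █████████████ █████████↖█
█  █████████████ █████████↑█
█   ██████████████████████↑█
█ █  █████████████████████↑█
█ █   ██A  ███████████████↑█
█████    ↘ ███████████████↑█
█████ ███ ↘███████████████↑█
██████████ →↘ ████████████↑█
█    ████████↘█████  █████↑█
█    ████████ →→→→→→→→→→→↗ █
████████████████████████████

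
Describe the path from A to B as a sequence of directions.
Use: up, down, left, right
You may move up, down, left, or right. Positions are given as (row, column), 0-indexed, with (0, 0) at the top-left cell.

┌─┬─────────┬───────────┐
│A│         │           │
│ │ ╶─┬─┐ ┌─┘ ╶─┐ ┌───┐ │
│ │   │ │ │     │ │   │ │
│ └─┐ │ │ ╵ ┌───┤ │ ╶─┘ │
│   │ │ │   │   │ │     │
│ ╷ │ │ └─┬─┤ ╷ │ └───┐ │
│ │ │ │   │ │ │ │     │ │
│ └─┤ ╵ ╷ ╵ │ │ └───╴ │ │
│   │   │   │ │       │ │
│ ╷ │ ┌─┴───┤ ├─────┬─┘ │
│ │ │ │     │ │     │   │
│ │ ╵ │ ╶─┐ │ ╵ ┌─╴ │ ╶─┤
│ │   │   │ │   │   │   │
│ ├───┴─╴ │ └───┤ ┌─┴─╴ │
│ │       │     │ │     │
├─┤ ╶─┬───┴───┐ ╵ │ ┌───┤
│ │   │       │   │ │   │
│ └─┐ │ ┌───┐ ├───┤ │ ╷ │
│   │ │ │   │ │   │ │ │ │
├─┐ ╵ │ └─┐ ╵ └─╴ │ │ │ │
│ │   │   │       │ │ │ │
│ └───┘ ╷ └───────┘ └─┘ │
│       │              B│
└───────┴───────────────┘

Finding the path and converting it to directions:
Path through cells: (0,0) → (1,0) → (2,0) → (3,0) → (4,0) → (4,1) → (5,1) → (6,1) → (6,2) → (5,2) → (4,2) → (3,2) → (2,2) → (1,2) → (1,1) → (0,1) → (0,2) → (0,3) → (0,4) → (1,4) → (2,4) → (2,5) → (1,5) → (1,6) → (0,6) → (0,7) → (0,8) → (0,9) → (0,10) → (0,11) → (1,11) → (2,11) → (3,11) → (4,11) → (5,11) → (5,10) → (6,10) → (6,11) → (7,11) → (7,10) → (7,9) → (8,9) → (9,9) → (10,9) → (11,9) → (11,10) → (11,11)
Directions: down, down, down, down, right, down, down, right, up, up, up, up, up, left, up, right, right, right, down, down, right, up, right, up, right, right, right, right, right, down, down, down, down, down, left, down, right, down, left, left, down, down, down, down, right, right

Solution:

┌─┬─────────┬───────────┐
│A│↱ → → ↓  │↱ → → → → ↓│
│ │ ╶─┬─┐ ┌─┘ ╶─┐ ┌───┐ │
│↓│↑ ↰│ │↓│↱ ↑  │ │   │↓│
│ └─┐ │ │ ╵ ┌───┤ │ ╶─┘ │
│↓  │↑│ │↳ ↑│   │ │    ↓│
│ ╷ │ │ └─┬─┤ ╷ │ └───┐ │
│↓│ │↑│   │ │ │ │     │↓│
│ └─┤ ╵ ╷ ╵ │ │ └───╴ │ │
│↳ ↓│↑  │   │ │       │↓│
│ ╷ │ ┌─┴───┤ ├─────┬─┘ │
│ │↓│↑│     │ │     │↓ ↲│
│ │ ╵ │ ╶─┐ │ ╵ ┌─╴ │ ╶─┤
│ │↳ ↑│   │ │   │   │↳ ↓│
│ ├───┴─╴ │ └───┤ ┌─┴─╴ │
│ │       │     │ │↓ ← ↲│
├─┤ ╶─┬───┴───┐ ╵ │ ┌───┤
│ │   │       │   │↓│   │
│ └─┐ │ ┌───┐ ├───┤ │ ╷ │
│   │ │ │   │ │   │↓│ │ │
├─┐ ╵ │ └─┐ ╵ └─╴ │ │ │ │
│ │   │   │       │↓│ │ │
│ └───┘ ╷ └───────┘ └─┘ │
│       │          ↳ → B│
└───────┴───────────────┘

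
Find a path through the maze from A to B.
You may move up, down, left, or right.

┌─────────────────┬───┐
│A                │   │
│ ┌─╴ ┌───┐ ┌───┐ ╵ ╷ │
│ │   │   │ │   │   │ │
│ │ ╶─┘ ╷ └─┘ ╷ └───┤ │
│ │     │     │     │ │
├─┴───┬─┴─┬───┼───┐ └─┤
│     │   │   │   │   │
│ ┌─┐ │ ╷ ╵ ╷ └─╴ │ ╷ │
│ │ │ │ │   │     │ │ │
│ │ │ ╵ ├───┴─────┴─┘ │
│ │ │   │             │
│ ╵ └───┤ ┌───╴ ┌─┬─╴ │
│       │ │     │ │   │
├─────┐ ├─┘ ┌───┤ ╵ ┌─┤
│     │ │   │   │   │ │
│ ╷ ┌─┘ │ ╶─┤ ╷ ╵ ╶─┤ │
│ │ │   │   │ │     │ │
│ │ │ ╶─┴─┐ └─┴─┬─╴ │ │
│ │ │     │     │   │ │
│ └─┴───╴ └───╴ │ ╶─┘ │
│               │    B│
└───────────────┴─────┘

Finding the shortest path through the maze:
Path length: 32 steps
Directions: right → right → down → left → down → right → right → up → right → down → right → right → up → right → down → right → right → down → right → down → down → down → left → down → left → down → right → down → left → down → right → right

Solution:

┌─────────────────┬───┐
│A → ↓            │   │
│ ┌─╴ ┌───┐ ┌───┐ ╵ ╷ │
│ │↓ ↲│↱ ↓│ │↱ ↓│   │ │
│ │ ╶─┘ ╷ └─┘ ╷ └───┤ │
│ │↳ → ↑│↳ → ↑│↳ → ↓│ │
├─┴───┬─┴─┬───┼───┐ └─┤
│     │   │   │   │↳ ↓│
│ ┌─┐ │ ╷ ╵ ╷ └─╴ │ ╷ │
│ │ │ │ │   │     │ │↓│
│ │ │ ╵ ├───┴─────┴─┘ │
│ │ │   │            ↓│
│ ╵ └───┤ ┌───╴ ┌─┬─╴ │
│       │ │     │ │↓ ↲│
├─────┐ ├─┘ ┌───┤ ╵ ┌─┤
│     │ │   │   │↓ ↲│ │
│ ╷ ┌─┘ │ ╶─┤ ╷ ╵ ╶─┤ │
│ │ │   │   │ │  ↳ ↓│ │
│ │ │ ╶─┴─┐ └─┴─┬─╴ │ │
│ │ │     │     │↓ ↲│ │
│ └─┴───╴ └───╴ │ ╶─┘ │
│               │↳ → B│
└───────────────┴─────┘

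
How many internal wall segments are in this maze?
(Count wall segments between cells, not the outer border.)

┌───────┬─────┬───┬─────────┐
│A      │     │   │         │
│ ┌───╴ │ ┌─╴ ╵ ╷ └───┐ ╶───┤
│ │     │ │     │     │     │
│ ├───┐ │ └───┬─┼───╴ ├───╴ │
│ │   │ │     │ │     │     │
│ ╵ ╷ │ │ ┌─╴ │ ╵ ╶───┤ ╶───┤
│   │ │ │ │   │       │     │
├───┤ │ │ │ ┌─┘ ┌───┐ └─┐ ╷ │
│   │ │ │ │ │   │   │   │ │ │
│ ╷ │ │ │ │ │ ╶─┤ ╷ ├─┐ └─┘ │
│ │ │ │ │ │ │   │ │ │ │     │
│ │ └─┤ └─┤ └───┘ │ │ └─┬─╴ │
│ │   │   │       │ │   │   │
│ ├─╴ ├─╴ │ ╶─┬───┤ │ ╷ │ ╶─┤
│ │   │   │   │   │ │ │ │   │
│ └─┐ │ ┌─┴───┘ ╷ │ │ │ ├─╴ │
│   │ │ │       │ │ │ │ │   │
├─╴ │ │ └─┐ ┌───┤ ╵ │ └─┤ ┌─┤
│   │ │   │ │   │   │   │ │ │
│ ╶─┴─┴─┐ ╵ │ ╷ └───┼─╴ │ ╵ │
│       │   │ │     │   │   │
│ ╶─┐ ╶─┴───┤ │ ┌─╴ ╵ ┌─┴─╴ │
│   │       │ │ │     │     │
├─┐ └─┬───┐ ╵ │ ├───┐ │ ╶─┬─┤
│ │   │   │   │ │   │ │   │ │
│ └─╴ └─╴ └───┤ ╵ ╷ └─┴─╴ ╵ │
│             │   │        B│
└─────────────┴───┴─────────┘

Counting internal wall segments:
Total internal walls: 169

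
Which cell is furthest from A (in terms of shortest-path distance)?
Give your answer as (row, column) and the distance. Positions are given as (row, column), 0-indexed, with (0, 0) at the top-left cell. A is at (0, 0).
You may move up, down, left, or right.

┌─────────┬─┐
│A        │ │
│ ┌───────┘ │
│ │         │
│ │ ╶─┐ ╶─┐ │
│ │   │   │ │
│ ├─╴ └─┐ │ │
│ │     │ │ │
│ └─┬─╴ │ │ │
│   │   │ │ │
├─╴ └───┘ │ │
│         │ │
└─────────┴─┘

Computing BFS distances from A to all cells:
Furthest cell: (4, 2)
Distance: 22 steps

Path from A to the furthest cell:

┌─────────┬─┐
│A        │ │
│ ┌───────┘ │
│↓│↓ ← ↰    │
│ │ ╶─┐ ╶─┐ │
│↓│↳ ↓│↑ ↰│ │
│ ├─╴ └─┐ │ │
│↓│  ↳ ↓│↑│ │
│ └─┬─╴ │ │ │
│↳ ↓│B ↲│↑│ │
├─╴ └───┘ │ │
│  ↳ → → ↑│ │
└─────────┴─┘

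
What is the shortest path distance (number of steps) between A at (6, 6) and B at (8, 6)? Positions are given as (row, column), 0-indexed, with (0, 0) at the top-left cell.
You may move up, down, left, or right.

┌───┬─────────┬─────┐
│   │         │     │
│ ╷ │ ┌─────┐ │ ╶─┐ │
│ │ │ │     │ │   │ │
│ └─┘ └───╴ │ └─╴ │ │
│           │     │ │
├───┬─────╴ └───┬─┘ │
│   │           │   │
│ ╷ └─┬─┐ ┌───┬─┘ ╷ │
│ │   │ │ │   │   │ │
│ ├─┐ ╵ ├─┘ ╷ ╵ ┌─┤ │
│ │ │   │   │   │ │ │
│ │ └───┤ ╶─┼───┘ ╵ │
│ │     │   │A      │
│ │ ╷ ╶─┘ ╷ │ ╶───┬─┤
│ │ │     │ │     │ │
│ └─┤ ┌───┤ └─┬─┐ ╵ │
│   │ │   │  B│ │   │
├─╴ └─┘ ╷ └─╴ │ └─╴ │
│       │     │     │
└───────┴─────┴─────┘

Finding path from (6, 6) to (8, 6):
Path: (6,6) → (6,7) → (6,8) → (6,9) → (5,9) → (4,9) → (3,9) → (3,8) → (4,8) → (4,7) → (5,7) → (5,6) → (4,6) → (4,5) → (5,5) → (5,4) → (6,4) → (6,5) → (7,5) → (8,5) → (8,6)
Distance: 20 steps

Solution:

┌───┬─────────┬─────┐
│   │         │     │
│ ╷ │ ┌─────┐ │ ╶─┐ │
│ │ │ │     │ │   │ │
│ └─┘ └───╴ │ └─╴ │ │
│           │     │ │
├───┬─────╴ └───┬─┘ │
│   │           │↓ ↰│
│ ╷ └─┬─┐ ┌───┬─┘ ╷ │
│ │   │ │ │↓ ↰│↓ ↲│↑│
│ ├─┐ ╵ ├─┘ ╷ ╵ ┌─┤ │
│ │ │   │↓ ↲│↑ ↲│ │↑│
│ │ └───┤ ╶─┼───┘ ╵ │
│ │     │↳ ↓│A → → ↑│
│ │ ╷ ╶─┘ ╷ │ ╶───┬─┤
│ │ │     │↓│     │ │
│ └─┤ ┌───┤ └─┬─┐ ╵ │
│   │ │   │↳ B│ │   │
├─╴ └─┘ ╷ └─╴ │ └─╴ │
│       │     │     │
└───────┴─────┴─────┘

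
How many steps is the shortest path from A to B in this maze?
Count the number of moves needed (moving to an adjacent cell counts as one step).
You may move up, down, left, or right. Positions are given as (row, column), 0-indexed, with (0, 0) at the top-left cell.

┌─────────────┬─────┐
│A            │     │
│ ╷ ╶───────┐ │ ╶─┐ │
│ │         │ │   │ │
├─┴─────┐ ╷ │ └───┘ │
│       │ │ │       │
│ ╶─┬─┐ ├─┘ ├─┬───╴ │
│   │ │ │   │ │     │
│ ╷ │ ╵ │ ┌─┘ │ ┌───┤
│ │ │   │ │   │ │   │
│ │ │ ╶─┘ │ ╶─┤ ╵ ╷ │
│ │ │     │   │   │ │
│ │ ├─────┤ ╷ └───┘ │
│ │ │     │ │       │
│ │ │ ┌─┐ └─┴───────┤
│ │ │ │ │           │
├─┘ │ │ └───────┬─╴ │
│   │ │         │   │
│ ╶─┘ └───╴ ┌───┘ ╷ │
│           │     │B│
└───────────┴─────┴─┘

Using BFS to find shortest path:
Start: (0, 0), End: (9, 9)
Path found:
(0,0) → (0,1) → (1,1) → (1,2) → (1,3) → (1,4) → (1,5) → (2,5) → (3,5) → (3,4) → (4,4) → (5,4) → (5,3) → (5,2) → (4,2) → (4,3) → (3,3) → (2,3) → (2,2) → (2,1) → (2,0) → (3,0) → (3,1) → (4,1) → (5,1) → (6,1) → (7,1) → (8,1) → (8,0) → (9,0) → (9,1) → (9,2) → (8,2) → (7,2) → (6,2) → (6,3) → (6,4) → (7,4) → (7,5) → (7,6) → (7,7) → (7,8) → (7,9) → (8,9) → (9,9)
Number of steps: 44

Solution:

┌─────────────┬─────┐
│A ↓          │     │
│ ╷ ╶───────┐ │ ╶─┐ │
│ │↳ → → → ↓│ │   │ │
├─┴─────┐ ╷ │ └───┘ │
│↓ ← ← ↰│ │↓│       │
│ ╶─┬─┐ ├─┘ ├─┬───╴ │
│↳ ↓│ │↑│↓ ↲│ │     │
│ ╷ │ ╵ │ ┌─┘ │ ┌───┤
│ │↓│↱ ↑│↓│   │ │   │
│ │ │ ╶─┘ │ ╶─┤ ╵ ╷ │
│ │↓│↑ ← ↲│   │   │ │
│ │ ├─────┤ ╷ └───┘ │
│ │↓│↱ → ↓│ │       │
│ │ │ ┌─┐ └─┴───────┤
│ │↓│↑│ │↳ → → → → ↓│
├─┘ │ │ └───────┬─╴ │
│↓ ↲│↑│         │  ↓│
│ ╶─┘ └───╴ ┌───┘ ╷ │
│↳ → ↑      │     │B│
└───────────┴─────┴─┘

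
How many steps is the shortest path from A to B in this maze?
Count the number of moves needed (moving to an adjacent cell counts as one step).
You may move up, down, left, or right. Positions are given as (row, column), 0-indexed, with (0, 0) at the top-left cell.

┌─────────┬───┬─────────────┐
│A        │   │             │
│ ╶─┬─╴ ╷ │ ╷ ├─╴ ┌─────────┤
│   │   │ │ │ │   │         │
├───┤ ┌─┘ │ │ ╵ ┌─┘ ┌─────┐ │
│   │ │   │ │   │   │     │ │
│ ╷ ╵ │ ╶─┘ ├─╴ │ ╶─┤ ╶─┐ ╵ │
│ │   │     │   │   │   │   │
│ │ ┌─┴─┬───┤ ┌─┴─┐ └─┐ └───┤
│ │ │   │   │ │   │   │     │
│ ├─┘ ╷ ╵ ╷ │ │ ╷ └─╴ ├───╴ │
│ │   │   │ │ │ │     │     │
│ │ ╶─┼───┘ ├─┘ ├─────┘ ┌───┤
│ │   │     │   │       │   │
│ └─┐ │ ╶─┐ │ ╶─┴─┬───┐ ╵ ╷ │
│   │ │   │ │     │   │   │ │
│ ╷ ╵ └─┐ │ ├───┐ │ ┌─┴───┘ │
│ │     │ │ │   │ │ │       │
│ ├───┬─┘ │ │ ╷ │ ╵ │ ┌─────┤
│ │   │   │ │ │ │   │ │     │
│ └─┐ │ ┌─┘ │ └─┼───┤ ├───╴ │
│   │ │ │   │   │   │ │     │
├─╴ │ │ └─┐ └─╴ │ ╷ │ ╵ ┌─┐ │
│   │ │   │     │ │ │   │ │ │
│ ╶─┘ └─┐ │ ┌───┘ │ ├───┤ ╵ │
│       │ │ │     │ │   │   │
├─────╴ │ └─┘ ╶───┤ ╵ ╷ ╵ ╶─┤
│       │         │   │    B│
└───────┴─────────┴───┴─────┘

Using BFS to find shortest path:
Start: (0, 0), End: (13, 13)
Path found:
(0,0) → (0,1) → (0,2) → (0,3) → (1,3) → (1,2) → (2,2) → (3,2) → (3,1) → (2,1) → (2,0) → (3,0) → (4,0) → (5,0) → (6,0) → (7,0) → (7,1) → (8,1) → (8,2) → (7,2) → (6,2) → (6,1) → (5,1) → (5,2) → (4,2) → (4,3) → (5,3) → (5,4) → (4,4) → (4,5) → (5,5) → (6,5) → (6,4) → (6,3) → (7,3) → (7,4) → (8,4) → (9,4) → (9,3) → (10,3) → (11,3) → (11,4) → (12,4) → (13,4) → (13,5) → (13,6) → (12,6) → (12,7) → (12,8) → (11,8) → (10,8) → (10,9) → (11,9) → (12,9) → (13,9) → (13,10) → (12,10) → (12,11) → (13,11) → (13,12) → (13,13)
Number of steps: 60

Solution:

┌─────────┬───┬─────────────┐
│A → → ↓  │   │             │
│ ╶─┬─╴ ╷ │ ╷ ├─╴ ┌─────────┤
│   │↓ ↲│ │ │ │   │         │
├───┤ ┌─┘ │ │ ╵ ┌─┘ ┌─────┐ │
│↓ ↰│↓│   │ │   │   │     │ │
│ ╷ ╵ │ ╶─┘ ├─╴ │ ╶─┤ ╶─┐ ╵ │
│↓│↑ ↲│     │   │   │   │   │
│ │ ┌─┴─┬───┤ ┌─┴─┐ └─┐ └───┤
│↓│ │↱ ↓│↱ ↓│ │   │   │     │
│ ├─┘ ╷ ╵ ╷ │ │ ╷ └─╴ ├───╴ │
│↓│↱ ↑│↳ ↑│↓│ │ │     │     │
│ │ ╶─┼───┘ ├─┘ ├─────┘ ┌───┤
│↓│↑ ↰│↓ ← ↲│   │       │   │
│ └─┐ │ ╶─┐ │ ╶─┴─┬───┐ ╵ ╷ │
│↳ ↓│↑│↳ ↓│ │     │   │   │ │
│ ╷ ╵ └─┐ │ ├───┐ │ ┌─┴───┘ │
│ │↳ ↑  │↓│ │   │ │ │       │
│ ├───┬─┘ │ │ ╷ │ ╵ │ ┌─────┤
│ │   │↓ ↲│ │ │ │   │ │     │
│ └─┐ │ ┌─┘ │ └─┼───┤ ├───╴ │
│   │ │↓│   │   │↱ ↓│ │     │
├─╴ │ │ └─┐ └─╴ │ ╷ │ ╵ ┌─┐ │
│   │ │↳ ↓│     │↑│↓│   │ │ │
│ ╶─┘ └─┐ │ ┌───┘ │ ├───┤ ╵ │
│       │↓│ │↱ → ↑│↓│↱ ↓│   │
├─────╴ │ └─┘ ╶───┤ ╵ ╷ ╵ ╶─┤
│       │↳ → ↑    │↳ ↑│↳ → B│
└───────┴─────────┴───┴─────┘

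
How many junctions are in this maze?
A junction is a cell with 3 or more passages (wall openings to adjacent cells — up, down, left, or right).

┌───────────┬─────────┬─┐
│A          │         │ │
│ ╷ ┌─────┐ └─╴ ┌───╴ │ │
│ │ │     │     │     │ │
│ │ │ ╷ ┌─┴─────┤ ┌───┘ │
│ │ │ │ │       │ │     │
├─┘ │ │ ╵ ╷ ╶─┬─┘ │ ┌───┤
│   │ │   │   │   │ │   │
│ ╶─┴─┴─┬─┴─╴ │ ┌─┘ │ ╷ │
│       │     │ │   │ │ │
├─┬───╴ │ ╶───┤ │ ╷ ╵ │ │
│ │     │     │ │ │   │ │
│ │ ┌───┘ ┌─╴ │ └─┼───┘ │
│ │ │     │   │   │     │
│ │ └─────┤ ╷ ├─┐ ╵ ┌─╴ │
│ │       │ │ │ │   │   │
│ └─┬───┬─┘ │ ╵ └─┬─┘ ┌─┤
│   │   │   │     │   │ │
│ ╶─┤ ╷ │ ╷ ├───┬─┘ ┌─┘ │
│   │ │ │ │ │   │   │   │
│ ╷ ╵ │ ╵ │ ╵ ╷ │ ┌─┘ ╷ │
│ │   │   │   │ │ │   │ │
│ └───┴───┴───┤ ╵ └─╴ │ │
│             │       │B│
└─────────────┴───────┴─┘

Checking each cell for number of passages:

Junctions found (3+ passages):
  (0, 1): 3 passages
  (0, 7): 3 passages
  (1, 3): 3 passages
  (2, 5): 3 passages
  (4, 9): 3 passages
  (5, 4): 3 passages
  (6, 6): 3 passages
  (6, 11): 3 passages
  (8, 0): 3 passages
  (8, 5): 3 passages
  (8, 7): 3 passages
  (9, 0): 3 passages
  (9, 11): 3 passages
  (10, 10): 3 passages
  (11, 8): 3 passages
Total junctions: 15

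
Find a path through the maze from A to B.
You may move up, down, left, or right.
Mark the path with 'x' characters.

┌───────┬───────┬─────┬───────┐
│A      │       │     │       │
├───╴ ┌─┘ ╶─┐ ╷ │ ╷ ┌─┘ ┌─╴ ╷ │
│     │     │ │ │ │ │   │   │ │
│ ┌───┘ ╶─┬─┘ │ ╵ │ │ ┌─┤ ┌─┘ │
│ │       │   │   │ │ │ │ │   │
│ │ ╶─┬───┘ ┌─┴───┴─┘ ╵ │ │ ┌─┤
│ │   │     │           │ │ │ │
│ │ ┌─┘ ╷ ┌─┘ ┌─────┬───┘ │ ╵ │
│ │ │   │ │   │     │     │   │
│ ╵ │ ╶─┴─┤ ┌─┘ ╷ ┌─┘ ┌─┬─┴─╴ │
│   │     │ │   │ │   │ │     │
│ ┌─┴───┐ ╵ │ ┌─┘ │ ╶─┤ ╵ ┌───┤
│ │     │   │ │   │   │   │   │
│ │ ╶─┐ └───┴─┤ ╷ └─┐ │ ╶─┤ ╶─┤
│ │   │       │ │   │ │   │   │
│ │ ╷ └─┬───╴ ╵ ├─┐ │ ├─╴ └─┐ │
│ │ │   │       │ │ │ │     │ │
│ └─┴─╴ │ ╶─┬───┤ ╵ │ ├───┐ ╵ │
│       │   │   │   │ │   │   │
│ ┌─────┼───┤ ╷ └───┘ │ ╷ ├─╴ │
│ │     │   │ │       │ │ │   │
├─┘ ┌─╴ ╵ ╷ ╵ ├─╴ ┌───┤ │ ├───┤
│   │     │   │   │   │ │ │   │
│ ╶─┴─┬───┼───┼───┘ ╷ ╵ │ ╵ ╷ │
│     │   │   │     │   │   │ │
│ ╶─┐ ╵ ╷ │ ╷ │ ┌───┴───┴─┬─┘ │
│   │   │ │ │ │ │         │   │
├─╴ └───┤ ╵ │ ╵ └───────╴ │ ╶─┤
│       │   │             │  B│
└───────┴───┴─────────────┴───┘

Finding the shortest path through the maze:
Path length: 118 steps
Directions: right → right → down → left → left → down → down → down → down → right → up → up → up → right → right → up → right → up → right → right → down → down → left → down → left → left → down → left → down → right → right → down → right → up → up → right → up → right → right → right → right → up → up → right → up → right → right → down → left → down → down → down → left → left → down → left → down → right → down → down → down → down → left → left → left → up → left → down → down → left → up → left → down → left → up → left → left → down → left → down → right → right → down → right → up → right → down → down → right → up → up → right → down → down → right → up → up → right → right → up → right → down → right → up → up → up → right → down → down → down → right → up → right → down → down → left → down → right

Solution:

┌───────┬───────┬─────┬───────┐
│A x x  │x x x  │     │x x x  │
├───╴ ┌─┘ ╶─┐ ╷ │ ╷ ┌─┘ ┌─╴ ╷ │
│x x x│x x  │x│ │ │ │x x│x x│ │
│ ┌───┘ ╶─┬─┘ │ ╵ │ │ ┌─┤ ┌─┘ │
│x│x x x  │x x│   │ │x│ │x│   │
│ │ ╶─┬───┘ ┌─┴───┴─┘ ╵ │ │ ┌─┤
│x│x  │x x x│x x x x x  │x│ │ │
│ │ ┌─┘ ╷ ┌─┘ ┌─────┬───┘ │ ╵ │
│x│x│x x│ │x x│     │x x x│   │
│ ╵ │ ╶─┴─┤ ┌─┘ ╷ ┌─┘ ┌─┬─┴─╴ │
│x x│x x x│x│   │ │x x│ │     │
│ ┌─┴───┐ ╵ │ ┌─┘ │ ╶─┤ ╵ ┌───┤
│ │     │x x│ │   │x x│   │   │
│ │ ╶─┐ └───┴─┤ ╷ └─┐ │ ╶─┤ ╶─┤
│ │   │       │ │   │x│   │   │
│ │ ╷ └─┬───╴ ╵ ├─┐ │ ├─╴ └─┐ │
│ │ │   │       │ │ │x│     │ │
│ └─┴─╴ │ ╶─┬───┤ ╵ │ ├───┐ ╵ │
│       │   │x x│   │x│x x│   │
│ ┌─────┼───┤ ╷ └───┘ │ ╷ ├─╴ │
│ │x x x│x x│x│x x x x│x│x│   │
├─┘ ┌─╴ ╵ ╷ ╵ ├─╴ ┌───┤ │ ├───┤
│x x│  x x│x x│   │x x│x│x│x x│
│ ╶─┴─┬───┼───┼───┘ ╷ ╵ │ ╵ ╷ │
│x x x│x x│x x│x x x│x x│x x│x│
│ ╶─┐ ╵ ╷ │ ╷ │ ┌───┴───┴─┬─┘ │
│   │x x│x│x│x│x│         │x x│
├─╴ └───┤ ╵ │ ╵ └───────╴ │ ╶─┤
│       │x x│x x          │x B│
└───────┴───┴─────────────┴───┘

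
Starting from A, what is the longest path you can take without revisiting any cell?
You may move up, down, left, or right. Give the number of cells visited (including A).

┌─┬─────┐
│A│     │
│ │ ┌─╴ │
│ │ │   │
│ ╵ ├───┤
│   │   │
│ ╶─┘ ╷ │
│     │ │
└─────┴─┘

Finding longest simple path using DFS:
Start: (0, 0)
Longest path visits 10 cells
Path: A → down → down → right → up → up → right → right → down → left

Solution:

┌─┬─────┐
│A│↱ → ↓│
│ │ ┌─╴ │
│↓│↑│B ↲│
│ ╵ ├───┤
│↳ ↑│   │
│ ╶─┘ ╷ │
│     │ │
└─────┴─┘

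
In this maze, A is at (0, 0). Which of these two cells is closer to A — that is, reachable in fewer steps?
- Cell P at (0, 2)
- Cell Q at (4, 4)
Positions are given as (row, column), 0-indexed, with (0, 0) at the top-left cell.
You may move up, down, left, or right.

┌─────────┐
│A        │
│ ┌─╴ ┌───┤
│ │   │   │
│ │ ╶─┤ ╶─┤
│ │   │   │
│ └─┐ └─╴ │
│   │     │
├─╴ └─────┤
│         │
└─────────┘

Shortest path A → P at (0, 2): 2 steps
Shortest path A → Q at (4, 4): 8 steps

P is closer (2 steps vs 8 steps).

Path to P:

┌─────────┐
│A → P    │
│ ┌─╴ ┌───┤
│ │   │   │
│ │ ╶─┤ ╶─┤
│ │   │   │
│ └─┐ └─╴ │
│   │     │
├─╴ └─────┤
│         │
└─────────┘

Path to Q:

┌─────────┐
│A        │
│ ┌─╴ ┌───┤
│↓│   │   │
│ │ ╶─┤ ╶─┤
│↓│   │   │
│ └─┐ └─╴ │
│↳ ↓│     │
├─╴ └─────┤
│  ↳ → → Q│
└─────────┘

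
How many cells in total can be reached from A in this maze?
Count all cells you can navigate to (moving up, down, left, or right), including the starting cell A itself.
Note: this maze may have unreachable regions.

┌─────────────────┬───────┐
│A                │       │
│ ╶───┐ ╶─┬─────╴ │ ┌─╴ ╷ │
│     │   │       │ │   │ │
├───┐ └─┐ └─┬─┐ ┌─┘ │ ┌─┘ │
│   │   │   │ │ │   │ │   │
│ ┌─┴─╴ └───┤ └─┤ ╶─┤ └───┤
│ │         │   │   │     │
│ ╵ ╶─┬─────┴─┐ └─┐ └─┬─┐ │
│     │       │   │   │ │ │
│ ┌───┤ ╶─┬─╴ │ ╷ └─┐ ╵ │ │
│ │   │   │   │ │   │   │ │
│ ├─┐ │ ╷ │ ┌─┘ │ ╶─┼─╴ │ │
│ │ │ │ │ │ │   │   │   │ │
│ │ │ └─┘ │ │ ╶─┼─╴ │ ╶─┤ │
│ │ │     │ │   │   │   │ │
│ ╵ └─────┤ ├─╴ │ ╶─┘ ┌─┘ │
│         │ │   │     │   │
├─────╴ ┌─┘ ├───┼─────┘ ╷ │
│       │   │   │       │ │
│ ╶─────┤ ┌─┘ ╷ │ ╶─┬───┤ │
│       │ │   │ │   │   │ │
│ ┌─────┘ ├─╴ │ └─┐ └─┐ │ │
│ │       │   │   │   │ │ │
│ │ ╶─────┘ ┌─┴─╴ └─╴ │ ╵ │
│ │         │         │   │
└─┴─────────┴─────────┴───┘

Using BFS/flood-fill to find all reachable cells from A:
Maze size: 13 × 13 = 169 total cells
115 cell(s) are walled off and cannot be reached from A.
Reachable cells: 54

Reachable region (· marks reachable cells):

┌─────────────────┬───────┐
│A · · · · · · · ·│       │
│ ╶───┐ ╶─┬─────╴ │ ┌─╴ ╷ │
│· · ·│· ·│· · · ·│ │   │ │
├───┐ └─┐ └─┬─┐ ┌─┘ │ ┌─┘ │
│· ·│· ·│· ·│ │·│   │ │   │
│ ┌─┴─╴ └───┤ └─┤ ╶─┤ └───┤
│·│· · · · ·│   │   │     │
│ ╵ ╶─┬─────┴─┐ └─┐ └─┬─┐ │
│· · ·│       │   │   │ │ │
│ ┌───┤ ╶─┬─╴ │ ╷ └─┐ ╵ │ │
│·│   │   │   │ │   │   │ │
│ ├─┐ │ ╷ │ ┌─┘ │ ╶─┼─╴ │ │
│·│·│ │ │ │ │   │   │   │ │
│ │ │ └─┘ │ │ ╶─┼─╴ │ ╶─┤ │
│·│·│     │ │   │   │   │ │
│ ╵ └─────┤ ├─╴ │ ╶─┘ ┌─┘ │
│· · · · ·│ │   │     │   │
├─────╴ ┌─┘ ├───┼─────┘ ╷ │
│· · · ·│   │   │       │ │
│ ╶─────┤ ┌─┘ ╷ │ ╶─┬───┤ │
│· · · ·│ │   │ │   │   │ │
│ ┌─────┘ ├─╴ │ └─┐ └─┐ │ │
│·│       │   │   │   │ │ │
│ │ ╶─────┘ ┌─┴─╴ └─╴ │ ╵ │
│·│         │         │   │
└─┴─────────┴─────────┴───┘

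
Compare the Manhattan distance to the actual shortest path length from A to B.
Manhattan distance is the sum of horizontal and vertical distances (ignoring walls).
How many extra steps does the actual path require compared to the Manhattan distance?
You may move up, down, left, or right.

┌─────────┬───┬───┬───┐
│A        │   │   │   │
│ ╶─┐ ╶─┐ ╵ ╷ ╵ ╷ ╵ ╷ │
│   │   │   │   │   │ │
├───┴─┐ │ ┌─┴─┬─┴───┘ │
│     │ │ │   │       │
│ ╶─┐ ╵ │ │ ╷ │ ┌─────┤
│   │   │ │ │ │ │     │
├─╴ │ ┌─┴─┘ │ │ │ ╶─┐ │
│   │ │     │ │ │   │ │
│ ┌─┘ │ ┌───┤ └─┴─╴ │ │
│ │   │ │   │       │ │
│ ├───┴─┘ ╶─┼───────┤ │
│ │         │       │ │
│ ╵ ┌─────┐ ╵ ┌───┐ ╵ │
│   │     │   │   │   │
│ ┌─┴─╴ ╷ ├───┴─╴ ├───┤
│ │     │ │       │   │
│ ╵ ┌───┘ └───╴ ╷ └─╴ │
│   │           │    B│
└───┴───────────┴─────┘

Manhattan distance: |9 - 0| + |10 - 0| = 19
Actual path length: 35
Extra steps: 35 - 19 = 16

Solution:

┌─────────┬───┬───┬───┐
│A → ↓    │   │   │   │
│ ╶─┐ ╶─┐ ╵ ╷ ╵ ╷ ╵ ╷ │
│   │↳ ↓│   │   │   │ │
├───┴─┐ │ ┌─┴─┬─┴───┘ │
│↓ ← ↰│↓│ │   │       │
│ ╶─┐ ╵ │ │ ╷ │ ┌─────┤
│↳ ↓│↑ ↲│ │ │ │ │     │
├─╴ │ ┌─┴─┘ │ │ │ ╶─┐ │
│↓ ↲│ │     │ │ │   │ │
│ ┌─┘ │ ┌───┤ └─┴─╴ │ │
│↓│   │ │   │       │ │
│ ├───┴─┘ ╶─┼───────┤ │
│↓│         │       │ │
│ ╵ ┌─────┐ ╵ ┌───┐ ╵ │
│↓  │  ↱ ↓│   │   │   │
│ ┌─┴─╴ ╷ ├───┴─╴ ├───┤
│↓│↱ → ↑│↓│    ↱ ↓│   │
│ ╵ ┌───┘ └───╴ ╷ └─╴ │
│↳ ↑│    ↳ → → ↑│↳ → B│
└───┴───────────┴─────┘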